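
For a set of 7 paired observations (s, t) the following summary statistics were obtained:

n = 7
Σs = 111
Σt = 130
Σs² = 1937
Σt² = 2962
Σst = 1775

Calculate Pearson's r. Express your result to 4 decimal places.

r = (nΣst − ΣsΣt) / √[(nΣs² − (Σs)²)(nΣt² − (Σt)²)]
Numerator: 7×1775 − 111×130 = -2005
Denominator: √[(13559 − 12321)(20734 − 16900)] = √[1238 × 3834] = 2178.6445
r = -2005 / 2178.6445 ≈ -0.9203

-0.9203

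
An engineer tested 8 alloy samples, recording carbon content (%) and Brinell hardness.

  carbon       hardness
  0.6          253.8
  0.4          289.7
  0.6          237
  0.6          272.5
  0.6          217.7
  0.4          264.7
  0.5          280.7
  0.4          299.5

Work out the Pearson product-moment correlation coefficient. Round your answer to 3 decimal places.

-0.723

n = 8, Σx = 4.1, Σy = 2115.6, Σx² = 2.17, Σy² = 564717.9, Σxy = 1070.51
nΣxy − ΣxΣy = 8564.08 − 8673.96 = -109.88
nΣx² − (Σx)² = 17.36 − 16.81 = 0.55; nΣy² − (Σy)² = 4517743.2 − 4475763.36 = 41979.84
r = -109.88 / √(0.55 × 41979.84) = -109.88 / 151.9504 ≈ -0.723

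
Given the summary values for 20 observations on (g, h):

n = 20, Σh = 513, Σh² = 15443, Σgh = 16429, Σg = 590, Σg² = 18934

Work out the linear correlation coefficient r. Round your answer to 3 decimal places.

0.693

r = (nΣgh − ΣgΣh) / √[(nΣg² − (Σg)²)(nΣh² − (Σh)²)]
Numerator: 20×16429 − 590×513 = 25910
Denominator: √[(378680 − 348100)(308860 − 263169)] = √[30580 × 45691] = 37379.5503
r = 25910 / 37379.5503 ≈ 0.693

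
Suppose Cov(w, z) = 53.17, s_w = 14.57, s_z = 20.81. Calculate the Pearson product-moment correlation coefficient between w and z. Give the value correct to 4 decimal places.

r = Cov(w,z) / (s_w · s_z) = 53.17 / (14.57 × 20.81)
  = 53.17 / 303.2017 ≈ 0.1754

0.1754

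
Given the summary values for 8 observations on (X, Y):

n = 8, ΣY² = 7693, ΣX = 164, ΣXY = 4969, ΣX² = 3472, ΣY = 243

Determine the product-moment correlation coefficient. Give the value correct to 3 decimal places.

r = (nΣXY − ΣXΣY) / √[(nΣX² − (ΣX)²)(nΣY² − (ΣY)²)]
Numerator: 8×4969 − 164×243 = -100
Denominator: √[(27776 − 26896)(61544 − 59049)] = √[880 × 2495] = 1481.7557
r = -100 / 1481.7557 ≈ -0.067

-0.067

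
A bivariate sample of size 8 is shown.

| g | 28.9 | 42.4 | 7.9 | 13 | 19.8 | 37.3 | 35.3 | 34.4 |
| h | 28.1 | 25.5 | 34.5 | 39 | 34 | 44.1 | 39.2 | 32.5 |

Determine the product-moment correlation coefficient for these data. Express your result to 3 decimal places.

-0.165

n = 8, Σg = 219, Σh = 276.9, Σg² = 7077.16, Σh² = 9844.81, Σgh = 7492.73
nΣgh − ΣgΣh = 59941.84 − 60641.1 = -699.26
nΣg² − (Σg)² = 56617.28 − 47961 = 8656.28; nΣh² − (Σh)² = 78758.48 − 76673.61 = 2084.87
r = -699.26 / √(8656.28 × 2084.87) = -699.26 / 4248.2018 ≈ -0.165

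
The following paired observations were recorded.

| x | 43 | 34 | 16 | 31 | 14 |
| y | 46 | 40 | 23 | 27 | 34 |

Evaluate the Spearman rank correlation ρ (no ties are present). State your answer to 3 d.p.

Rank x: 5, 4, 2, 3, 1
Rank y: 5, 4, 1, 2, 3
d = rank(x) − rank(y): 0, 0, 1, 1, -2; Σd² = 6
ρ = 1 − 6Σd² / [n(n²−1)] = 1 − 6×6 / (5×24) = 1 − 36/120 ≈ 0.700

0.700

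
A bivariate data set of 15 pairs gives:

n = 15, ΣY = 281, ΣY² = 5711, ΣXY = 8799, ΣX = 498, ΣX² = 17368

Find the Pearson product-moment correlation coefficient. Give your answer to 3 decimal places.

r = (nΣXY − ΣXΣY) / √[(nΣX² − (ΣX)²)(nΣY² − (ΣY)²)]
Numerator: 15×8799 − 498×281 = -7953
Denominator: √[(260520 − 248004)(85665 − 78961)] = √[12516 × 6704] = 9160.0908
r = -7953 / 9160.0908 ≈ -0.868

-0.868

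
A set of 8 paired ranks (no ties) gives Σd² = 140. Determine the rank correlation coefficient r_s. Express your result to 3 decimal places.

ρ = 1 − 6Σd² / [n(n²−1)] = 1 − 6×140 / (8×63)
  = 1 − 840/504 = 1 − 1.6667 ≈ -0.667

-0.667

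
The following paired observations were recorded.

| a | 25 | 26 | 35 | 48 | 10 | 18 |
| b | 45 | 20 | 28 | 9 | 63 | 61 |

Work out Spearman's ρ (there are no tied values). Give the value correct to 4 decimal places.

Rank a: 3, 4, 5, 6, 1, 2
Rank b: 4, 2, 3, 1, 6, 5
d = rank(a) − rank(b): -1, 2, 2, 5, -5, -3; Σd² = 68
ρ = 1 − 6Σd² / [n(n²−1)] = 1 − 6×68 / (6×35) = 1 − 408/210 ≈ -0.9429

-0.9429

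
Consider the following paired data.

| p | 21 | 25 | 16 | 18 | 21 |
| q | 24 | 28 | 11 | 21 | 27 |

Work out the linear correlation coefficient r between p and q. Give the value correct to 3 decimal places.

0.886

n = 5, Σp = 101, Σq = 111, Σp² = 2087, Σq² = 2651, Σpq = 2325
nΣpq − ΣpΣq = 11625 − 11211 = 414
nΣp² − (Σp)² = 10435 − 10201 = 234; nΣq² − (Σq)² = 13255 − 12321 = 934
r = 414 / √(234 × 934) = 414 / 467.4997 ≈ 0.886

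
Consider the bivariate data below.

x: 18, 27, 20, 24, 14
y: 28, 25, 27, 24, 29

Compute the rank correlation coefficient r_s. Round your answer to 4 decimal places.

Rank x: 2, 5, 3, 4, 1
Rank y: 4, 2, 3, 1, 5
d = rank(x) − rank(y): -2, 3, 0, 3, -4; Σd² = 38
ρ = 1 − 6Σd² / [n(n²−1)] = 1 − 6×38 / (5×24) = 1 − 228/120 ≈ -0.9000

-0.9000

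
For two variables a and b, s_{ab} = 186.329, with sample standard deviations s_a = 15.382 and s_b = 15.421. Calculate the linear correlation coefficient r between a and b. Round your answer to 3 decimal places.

0.786

r = Cov(a,b) / (s_a · s_b) = 186.329 / (15.382 × 15.421)
  = 186.329 / 237.2058 ≈ 0.786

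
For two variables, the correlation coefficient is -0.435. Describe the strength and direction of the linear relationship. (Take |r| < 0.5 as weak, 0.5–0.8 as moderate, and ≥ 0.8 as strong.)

r = -0.435 < 0 so the relationship is negative.
|r| = 0.435, which falls in the weak range.

weak negative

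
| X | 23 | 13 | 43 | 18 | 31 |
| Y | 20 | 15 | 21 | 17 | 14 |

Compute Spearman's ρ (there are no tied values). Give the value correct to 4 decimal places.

0.4000

Rank X: 3, 1, 5, 2, 4
Rank Y: 4, 2, 5, 3, 1
d = rank(X) − rank(Y): -1, -1, 0, -1, 3; Σd² = 12
ρ = 1 − 6Σd² / [n(n²−1)] = 1 − 6×12 / (5×24) = 1 − 72/120 ≈ 0.4000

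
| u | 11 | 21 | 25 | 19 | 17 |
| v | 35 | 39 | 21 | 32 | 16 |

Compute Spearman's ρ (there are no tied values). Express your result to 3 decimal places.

Rank u: 1, 4, 5, 3, 2
Rank v: 4, 5, 2, 3, 1
d = rank(u) − rank(v): -3, -1, 3, 0, 1; Σd² = 20
ρ = 1 − 6Σd² / [n(n²−1)] = 1 − 6×20 / (5×24) = 1 − 120/120 ≈ 0.000

0.000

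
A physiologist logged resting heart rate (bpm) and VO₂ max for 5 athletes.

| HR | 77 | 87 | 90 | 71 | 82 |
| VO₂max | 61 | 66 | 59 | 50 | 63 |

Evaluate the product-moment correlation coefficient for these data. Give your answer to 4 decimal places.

n = 5, Σx = 407, Σy = 299, Σx² = 33363, Σy² = 18027, Σxy = 24465
nΣxy − ΣxΣy = 122325 − 121693 = 632
nΣx² − (Σx)² = 166815 − 165649 = 1166; nΣy² − (Σy)² = 90135 − 89401 = 734
r = 632 / √(1166 × 734) = 632 / 925.1184 ≈ 0.6832

0.6832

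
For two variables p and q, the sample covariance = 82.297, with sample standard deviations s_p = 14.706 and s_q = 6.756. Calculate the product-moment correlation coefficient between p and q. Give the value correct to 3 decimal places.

0.828

r = Cov(p,q) / (s_p · s_q) = 82.297 / (14.706 × 6.756)
  = 82.297 / 99.3537 ≈ 0.828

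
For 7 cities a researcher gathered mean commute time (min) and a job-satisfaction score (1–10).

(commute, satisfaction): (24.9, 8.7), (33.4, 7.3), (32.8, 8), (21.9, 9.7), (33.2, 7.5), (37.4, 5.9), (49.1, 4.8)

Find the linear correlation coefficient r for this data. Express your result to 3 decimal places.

n = 7, Σx = 232.7, Σy = 51.9, Σx² = 8202.83, Σy² = 401.17, Σxy = 1640.62
nΣxy − ΣxΣy = 11484.34 − 12077.13 = -592.79
nΣx² − (Σx)² = 57419.81 − 54149.29 = 3270.52; nΣy² − (Σy)² = 2808.19 − 2693.61 = 114.58
r = -592.79 / √(3270.52 × 114.58) = -592.79 / 612.1570 ≈ -0.968

-0.968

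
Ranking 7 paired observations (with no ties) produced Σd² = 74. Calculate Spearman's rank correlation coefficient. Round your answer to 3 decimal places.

ρ = 1 − 6Σd² / [n(n²−1)] = 1 − 6×74 / (7×48)
  = 1 − 444/336 = 1 − 1.3214 ≈ -0.321

-0.321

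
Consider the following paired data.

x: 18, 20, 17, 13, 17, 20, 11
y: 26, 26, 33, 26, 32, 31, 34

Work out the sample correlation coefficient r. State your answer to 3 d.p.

-0.297

n = 7, Σx = 116, Σy = 208, Σx² = 1992, Σy² = 6258, Σxy = 3425
nΣxy − ΣxΣy = 23975 − 24128 = -153
nΣx² − (Σx)² = 13944 − 13456 = 488; nΣy² − (Σy)² = 43806 − 43264 = 542
r = -153 / √(488 × 542) = -153 / 514.2917 ≈ -0.297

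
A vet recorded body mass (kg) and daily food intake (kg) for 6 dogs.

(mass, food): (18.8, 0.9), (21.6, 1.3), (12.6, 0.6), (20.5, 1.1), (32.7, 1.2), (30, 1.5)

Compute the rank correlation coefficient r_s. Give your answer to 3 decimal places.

0.829

Rank mass: 2, 4, 1, 3, 6, 5
Rank food: 2, 5, 1, 3, 4, 6
d = rank(mass) − rank(food): 0, -1, 0, 0, 2, -1; Σd² = 6
ρ = 1 − 6Σd² / [n(n²−1)] = 1 − 6×6 / (6×35) = 1 − 36/210 ≈ 0.829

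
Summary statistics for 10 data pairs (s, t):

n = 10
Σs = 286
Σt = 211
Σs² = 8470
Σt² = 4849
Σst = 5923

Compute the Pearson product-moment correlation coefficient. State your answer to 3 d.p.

-0.329

r = (nΣst − ΣsΣt) / √[(nΣs² − (Σs)²)(nΣt² − (Σt)²)]
Numerator: 10×5923 − 286×211 = -1116
Denominator: √[(84700 − 81796)(48490 − 44521)] = √[2904 × 3969] = 3394.9928
r = -1116 / 3394.9928 ≈ -0.329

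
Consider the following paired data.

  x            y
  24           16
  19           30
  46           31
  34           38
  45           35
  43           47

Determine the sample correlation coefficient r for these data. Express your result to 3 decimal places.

0.576

n = 6, Σx = 211, Σy = 197, Σx² = 8083, Σy² = 6995, Σxy = 7268
nΣxy − ΣxΣy = 43608 − 41567 = 2041
nΣx² − (Σx)² = 48498 − 44521 = 3977; nΣy² − (Σy)² = 41970 − 38809 = 3161
r = 2041 / √(3977 × 3161) = 2041 / 3545.6025 ≈ 0.576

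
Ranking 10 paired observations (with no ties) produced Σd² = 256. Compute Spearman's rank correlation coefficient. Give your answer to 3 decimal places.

ρ = 1 − 6Σd² / [n(n²−1)] = 1 − 6×256 / (10×99)
  = 1 − 1536/990 = 1 − 1.5515 ≈ -0.552

-0.552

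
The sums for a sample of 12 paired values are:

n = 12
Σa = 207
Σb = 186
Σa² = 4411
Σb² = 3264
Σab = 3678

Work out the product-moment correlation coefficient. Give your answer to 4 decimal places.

0.8298

r = (nΣab − ΣaΣb) / √[(nΣa² − (Σa)²)(nΣb² − (Σb)²)]
Numerator: 12×3678 − 207×186 = 5634
Denominator: √[(52932 − 42849)(39168 − 34596)] = √[10083 × 4572] = 6789.6595
r = 5634 / 6789.6595 ≈ 0.8298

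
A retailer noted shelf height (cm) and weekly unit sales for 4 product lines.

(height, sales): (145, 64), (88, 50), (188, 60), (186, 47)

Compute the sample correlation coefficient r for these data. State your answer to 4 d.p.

n = 4, Σx = 607, Σy = 221, Σx² = 98709, Σy² = 12405, Σxy = 33702
nΣxy − ΣxΣy = 134808 − 134147 = 661
nΣx² − (Σx)² = 394836 − 368449 = 26387; nΣy² − (Σy)² = 49620 − 48841 = 779
r = 661 / √(26387 × 779) = 661 / 4533.8144 ≈ 0.1458

0.1458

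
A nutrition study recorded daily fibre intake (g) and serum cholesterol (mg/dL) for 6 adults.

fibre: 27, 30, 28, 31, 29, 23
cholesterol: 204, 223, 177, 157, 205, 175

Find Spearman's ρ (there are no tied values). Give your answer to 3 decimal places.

Rank fibre: 2, 5, 3, 6, 4, 1
Rank cholesterol: 4, 6, 3, 1, 5, 2
d = rank(fibre) − rank(cholesterol): -2, -1, 0, 5, -1, -1; Σd² = 32
ρ = 1 − 6Σd² / [n(n²−1)] = 1 − 6×32 / (6×35) = 1 − 192/210 ≈ 0.086

0.086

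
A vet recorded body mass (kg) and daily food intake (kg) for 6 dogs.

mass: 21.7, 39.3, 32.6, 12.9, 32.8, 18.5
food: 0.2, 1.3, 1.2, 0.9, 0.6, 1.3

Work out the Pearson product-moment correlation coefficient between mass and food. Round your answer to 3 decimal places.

n = 6, Σx = 157.8, Σy = 5.5, Σx² = 4662.64, Σy² = 6.03, Σxy = 149.89
nΣxy − ΣxΣy = 899.34 − 867.9 = 31.44
nΣx² − (Σx)² = 27975.84 − 24900.84 = 3075; nΣy² − (Σy)² = 36.18 − 30.25 = 5.93
r = 31.44 / √(3075 × 5.93) = 31.44 / 135.0361 ≈ 0.233

0.233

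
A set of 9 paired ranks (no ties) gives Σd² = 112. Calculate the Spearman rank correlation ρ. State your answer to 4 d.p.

0.0667

ρ = 1 − 6Σd² / [n(n²−1)] = 1 − 6×112 / (9×80)
  = 1 − 672/720 = 1 − 0.93333 ≈ 0.0667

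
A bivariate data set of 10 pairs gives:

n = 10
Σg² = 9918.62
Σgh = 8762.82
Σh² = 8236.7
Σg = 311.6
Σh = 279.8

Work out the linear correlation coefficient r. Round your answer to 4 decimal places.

r = (nΣgh − ΣgΣh) / √[(nΣg² − (Σg)²)(nΣh² − (Σh)²)]
Numerator: 10×8762.82 − 311.6×279.8 = 442.52
Denominator: √[(99186.2 − 97094.56)(82367 − 78288.04)] = √[2091.64 × 4078.96] = 2920.9101
r = 442.52 / 2920.9101 ≈ 0.1515

0.1515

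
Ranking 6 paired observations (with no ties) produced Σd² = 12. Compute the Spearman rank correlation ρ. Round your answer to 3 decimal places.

0.657

ρ = 1 − 6Σd² / [n(n²−1)] = 1 − 6×12 / (6×35)
  = 1 − 72/210 = 1 − 0.3429 ≈ 0.657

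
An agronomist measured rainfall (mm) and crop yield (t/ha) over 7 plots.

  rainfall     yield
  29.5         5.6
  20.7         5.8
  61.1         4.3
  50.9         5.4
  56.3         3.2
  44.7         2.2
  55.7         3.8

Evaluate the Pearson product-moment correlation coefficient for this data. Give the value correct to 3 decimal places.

n = 7, Σx = 318.9, Σy = 30.3, Σx² = 15893.03, Σy² = 142.17, Σxy = 1313.01
nΣxy − ΣxΣy = 9191.07 − 9662.67 = -471.6
nΣx² − (Σx)² = 111251.21 − 101697.21 = 9554; nΣy² − (Σy)² = 995.19 − 918.09 = 77.1
r = -471.6 / √(9554 × 77.1) = -471.6 / 858.2618 ≈ -0.549

-0.549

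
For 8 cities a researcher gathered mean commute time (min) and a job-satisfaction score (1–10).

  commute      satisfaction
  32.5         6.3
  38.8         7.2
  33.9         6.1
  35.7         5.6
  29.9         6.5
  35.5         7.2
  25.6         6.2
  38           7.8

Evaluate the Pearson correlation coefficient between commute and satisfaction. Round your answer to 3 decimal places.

0.505

n = 8, Σx = 269.9, Σy = 52.9, Σx² = 9239.01, Σy² = 353.47, Σxy = 1795.89
nΣxy − ΣxΣy = 14367.12 − 14277.71 = 89.41
nΣx² − (Σx)² = 73912.08 − 72846.01 = 1066.07; nΣy² − (Σy)² = 2827.76 − 2798.41 = 29.35
r = 89.41 / √(1066.07 × 29.35) = 89.41 / 176.8874 ≈ 0.505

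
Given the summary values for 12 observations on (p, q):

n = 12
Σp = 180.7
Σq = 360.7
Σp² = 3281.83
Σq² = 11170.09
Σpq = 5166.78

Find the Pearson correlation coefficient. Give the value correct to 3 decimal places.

r = (nΣpq − ΣpΣq) / √[(nΣp² − (Σp)²)(nΣq² − (Σq)²)]
Numerator: 12×5166.78 − 180.7×360.7 = -3177.13
Denominator: √[(39381.96 − 32652.49)(134041.08 − 130104.49)] = √[6729.47 × 3936.59] = 5146.9568
r = -3177.13 / 5146.9568 ≈ -0.617

-0.617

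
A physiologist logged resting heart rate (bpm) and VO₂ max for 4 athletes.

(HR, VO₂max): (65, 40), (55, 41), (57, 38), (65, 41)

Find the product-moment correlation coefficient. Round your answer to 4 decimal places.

n = 4, Σx = 242, Σy = 160, Σx² = 14724, Σy² = 6406, Σxy = 9686
nΣxy − ΣxΣy = 38744 − 38720 = 24
nΣx² − (Σx)² = 58896 − 58564 = 332; nΣy² − (Σy)² = 25624 − 25600 = 24
r = 24 / √(332 × 24) = 24 / 89.2637 ≈ 0.2689

0.2689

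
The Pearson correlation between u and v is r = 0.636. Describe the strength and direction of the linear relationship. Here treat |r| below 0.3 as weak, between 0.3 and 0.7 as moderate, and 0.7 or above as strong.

r = 0.636 > 0 so the relationship is positive.
|r| = 0.636, which falls in the moderate range.

moderate positive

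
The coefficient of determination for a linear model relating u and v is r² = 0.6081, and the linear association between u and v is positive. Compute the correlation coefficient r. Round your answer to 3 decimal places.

|r| = √0.6081 = 0.780
The association is positive, so r = 0.780.

0.780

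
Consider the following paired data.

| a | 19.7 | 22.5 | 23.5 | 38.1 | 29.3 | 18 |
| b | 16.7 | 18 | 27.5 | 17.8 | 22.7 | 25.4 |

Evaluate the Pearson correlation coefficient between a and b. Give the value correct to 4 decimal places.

-0.2706

n = 6, Σa = 151.1, Σb = 128.1, Σa² = 4080.69, Σb² = 2836.43, Σab = 3180.73
nΣab − ΣaΣb = 19084.38 − 19355.91 = -271.53
nΣa² − (Σa)² = 24484.14 − 22831.21 = 1652.93; nΣb² − (Σb)² = 17018.58 − 16409.61 = 608.97
r = -271.53 / √(1652.93 × 608.97) = -271.53 / 1003.2870 ≈ -0.2706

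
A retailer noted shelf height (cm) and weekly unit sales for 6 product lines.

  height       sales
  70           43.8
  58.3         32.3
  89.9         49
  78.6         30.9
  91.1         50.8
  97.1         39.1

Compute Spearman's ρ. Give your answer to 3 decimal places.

Rank height: 2, 1, 4, 3, 5, 6
Rank sales: 4, 2, 5, 1, 6, 3
d = rank(height) − rank(sales): -2, -1, -1, 2, -1, 3; Σd² = 20
ρ = 1 − 6Σd² / [n(n²−1)] = 1 − 6×20 / (6×35) = 1 − 120/210 ≈ 0.429

0.429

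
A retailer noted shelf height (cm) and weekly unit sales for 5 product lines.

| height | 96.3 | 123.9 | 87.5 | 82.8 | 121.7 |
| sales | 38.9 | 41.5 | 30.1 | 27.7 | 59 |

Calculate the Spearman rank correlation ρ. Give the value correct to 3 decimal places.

0.900

Rank height: 3, 5, 2, 1, 4
Rank sales: 3, 4, 2, 1, 5
d = rank(height) − rank(sales): 0, 1, 0, 0, -1; Σd² = 2
ρ = 1 − 6Σd² / [n(n²−1)] = 1 − 6×2 / (5×24) = 1 − 12/120 ≈ 0.900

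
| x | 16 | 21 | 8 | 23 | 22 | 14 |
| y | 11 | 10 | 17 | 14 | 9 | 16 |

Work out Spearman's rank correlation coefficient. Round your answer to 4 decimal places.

-0.6571

Rank x: 3, 4, 1, 6, 5, 2
Rank y: 3, 2, 6, 4, 1, 5
d = rank(x) − rank(y): 0, 2, -5, 2, 4, -3; Σd² = 58
ρ = 1 − 6Σd² / [n(n²−1)] = 1 − 6×58 / (6×35) = 1 − 348/210 ≈ -0.6571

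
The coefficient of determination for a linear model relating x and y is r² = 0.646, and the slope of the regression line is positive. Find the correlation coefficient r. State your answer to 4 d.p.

0.8037

|r| = √0.646 = 0.8037
The association is positive, so r = 0.8037.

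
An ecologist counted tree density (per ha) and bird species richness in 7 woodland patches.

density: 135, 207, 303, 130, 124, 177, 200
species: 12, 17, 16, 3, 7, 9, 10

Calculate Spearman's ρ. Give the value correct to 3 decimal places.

Rank density: 3, 6, 7, 2, 1, 4, 5
Rank species: 5, 7, 6, 1, 2, 3, 4
d = rank(density) − rank(species): -2, -1, 1, 1, -1, 1, 1; Σd² = 10
ρ = 1 − 6Σd² / [n(n²−1)] = 1 − 6×10 / (7×48) = 1 − 60/336 ≈ 0.821

0.821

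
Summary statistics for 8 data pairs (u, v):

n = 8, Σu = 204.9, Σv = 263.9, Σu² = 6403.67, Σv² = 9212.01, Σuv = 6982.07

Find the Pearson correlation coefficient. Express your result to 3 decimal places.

0.291

r = (nΣuv − ΣuΣv) / √[(nΣu² − (Σu)²)(nΣv² − (Σv)²)]
Numerator: 8×6982.07 − 204.9×263.9 = 1783.45
Denominator: √[(51229.36 − 41984.01)(73696.08 − 69643.21)] = √[9245.35 × 4052.87] = 6121.2908
r = 1783.45 / 6121.2908 ≈ 0.291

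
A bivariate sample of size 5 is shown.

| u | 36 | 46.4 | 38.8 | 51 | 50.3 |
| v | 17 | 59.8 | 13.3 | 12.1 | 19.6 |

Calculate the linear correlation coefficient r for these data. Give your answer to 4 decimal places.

0.1575

n = 5, Σu = 222.5, Σv = 121.8, Σu² = 10085.49, Σv² = 4572.5, Σuv = 5505.74
nΣuv − ΣuΣv = 27528.7 − 27100.5 = 428.2
nΣu² − (Σu)² = 50427.45 − 49506.25 = 921.2; nΣv² − (Σv)² = 22862.5 − 14835.24 = 8027.26
r = 428.2 / √(921.2 × 8027.26) = 428.2 / 2719.3220 ≈ 0.1575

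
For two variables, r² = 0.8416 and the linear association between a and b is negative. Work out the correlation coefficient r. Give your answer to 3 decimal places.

|r| = √0.8416 = 0.917
The association is negative, so r = −0.917.

-0.917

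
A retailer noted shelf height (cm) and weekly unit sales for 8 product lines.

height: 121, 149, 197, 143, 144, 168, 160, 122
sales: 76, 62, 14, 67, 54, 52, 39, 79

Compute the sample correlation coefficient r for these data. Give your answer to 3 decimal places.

n = 8, Σx = 1204, Σy = 443, Σx² = 185544, Σy² = 27687, Σxy = 63163
nΣxy − ΣxΣy = 505304 − 533372 = -28068
nΣx² − (Σx)² = 1484352 − 1449616 = 34736; nΣy² − (Σy)² = 221496 − 196249 = 25247
r = -28068 / √(34736 × 25247) = -28068 / 29613.8446 ≈ -0.948

-0.948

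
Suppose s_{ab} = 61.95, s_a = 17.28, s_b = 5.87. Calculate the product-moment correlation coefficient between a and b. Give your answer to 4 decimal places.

r = Cov(a,b) / (s_a · s_b) = 61.95 / (17.28 × 5.87)
  = 61.95 / 101.4336 ≈ 0.6107

0.6107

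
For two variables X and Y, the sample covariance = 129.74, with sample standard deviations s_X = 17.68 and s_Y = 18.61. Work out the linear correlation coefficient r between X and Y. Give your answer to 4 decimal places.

0.3943

r = Cov(X,Y) / (s_X · s_Y) = 129.74 / (17.68 × 18.61)
  = 129.74 / 329.0248 ≈ 0.3943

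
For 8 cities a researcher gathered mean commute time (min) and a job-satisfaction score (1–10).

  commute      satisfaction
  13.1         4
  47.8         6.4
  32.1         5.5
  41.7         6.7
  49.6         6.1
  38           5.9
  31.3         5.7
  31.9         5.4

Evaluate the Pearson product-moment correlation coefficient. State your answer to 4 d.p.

0.9142

n = 8, Σx = 285.5, Σy = 45.7, Σx² = 11127.21, Σy² = 265.77, Σxy = 1691.69
nΣxy − ΣxΣy = 13533.52 − 13047.35 = 486.17
nΣx² − (Σx)² = 89017.68 − 81510.25 = 7507.43; nΣy² − (Σy)² = 2126.16 − 2088.49 = 37.67
r = 486.17 / √(7507.43 × 37.67) = 486.17 / 531.7940 ≈ 0.9142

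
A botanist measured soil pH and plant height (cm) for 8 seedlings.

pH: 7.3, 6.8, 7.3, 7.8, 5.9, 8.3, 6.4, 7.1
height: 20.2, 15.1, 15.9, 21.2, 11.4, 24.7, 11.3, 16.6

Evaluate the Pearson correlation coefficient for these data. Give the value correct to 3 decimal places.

n = 8, Σx = 56.9, Σy = 136.4, Σx² = 408.73, Σy² = 2481.6, Σxy = 994.02
nΣxy − ΣxΣy = 7952.16 − 7761.16 = 191
nΣx² − (Σx)² = 3269.84 − 3237.61 = 32.23; nΣy² − (Σy)² = 19852.8 − 18604.96 = 1247.84
r = 191 / √(32.23 × 1247.84) = 191 / 200.5440 ≈ 0.952

0.952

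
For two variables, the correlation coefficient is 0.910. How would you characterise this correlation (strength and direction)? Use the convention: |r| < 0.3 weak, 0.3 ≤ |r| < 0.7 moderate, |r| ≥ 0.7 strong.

r = 0.910 > 0 so the relationship is positive.
|r| = 0.910, which falls in the strong range.

strong positive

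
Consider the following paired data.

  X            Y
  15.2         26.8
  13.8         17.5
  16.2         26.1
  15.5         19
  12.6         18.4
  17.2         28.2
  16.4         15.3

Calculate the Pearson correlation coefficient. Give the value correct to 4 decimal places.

0.4682

n = 7, ΣX = 106.9, ΣY = 151.3, ΣX² = 1647.73, ΣY² = 3434.59, ΣXY = 2333.98
nΣXY − ΣXΣY = 16337.86 − 16173.97 = 163.89
nΣX² − (ΣX)² = 11534.11 − 11427.61 = 106.5; nΣY² − (ΣY)² = 24042.13 − 22891.69 = 1150.44
r = 163.89 / √(106.5 × 1150.44) = 163.89 / 350.0312 ≈ 0.4682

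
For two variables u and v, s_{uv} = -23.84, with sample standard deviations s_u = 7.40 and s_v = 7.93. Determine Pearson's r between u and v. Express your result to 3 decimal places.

-0.406

r = Cov(u,v) / (s_u · s_v) = -23.84 / (7.40 × 7.93)
  = -23.84 / 58.6820 ≈ -0.406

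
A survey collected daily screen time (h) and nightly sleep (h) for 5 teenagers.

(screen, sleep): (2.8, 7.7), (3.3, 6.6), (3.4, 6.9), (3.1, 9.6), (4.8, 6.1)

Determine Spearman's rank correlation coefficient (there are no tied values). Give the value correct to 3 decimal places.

Rank screen: 1, 3, 4, 2, 5
Rank sleep: 4, 2, 3, 5, 1
d = rank(screen) − rank(sleep): -3, 1, 1, -3, 4; Σd² = 36
ρ = 1 − 6Σd² / [n(n²−1)] = 1 − 6×36 / (5×24) = 1 − 216/120 ≈ -0.800

-0.800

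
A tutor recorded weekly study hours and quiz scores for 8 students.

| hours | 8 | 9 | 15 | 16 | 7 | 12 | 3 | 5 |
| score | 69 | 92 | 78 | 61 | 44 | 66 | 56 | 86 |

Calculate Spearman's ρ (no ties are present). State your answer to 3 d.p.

0.167

Rank hours: 4, 5, 7, 8, 3, 6, 1, 2
Rank score: 5, 8, 6, 3, 1, 4, 2, 7
d = rank(hours) − rank(score): -1, -3, 1, 5, 2, 2, -1, -5; Σd² = 70
ρ = 1 − 6Σd² / [n(n²−1)] = 1 − 6×70 / (8×63) = 1 − 420/504 ≈ 0.167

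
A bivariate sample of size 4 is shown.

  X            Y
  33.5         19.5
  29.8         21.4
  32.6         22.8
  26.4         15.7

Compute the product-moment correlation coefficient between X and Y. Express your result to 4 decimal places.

n = 4, ΣX = 122.3, ΣY = 79.4, ΣX² = 3770.01, ΣY² = 1604.54, ΣXY = 2448.73
nΣXY − ΣXΣY = 9794.92 − 9710.62 = 84.3
nΣX² − (ΣX)² = 15080.04 − 14957.29 = 122.75; nΣY² − (ΣY)² = 6418.16 − 6304.36 = 113.8
r = 84.3 / √(122.75 × 113.8) = 84.3 / 118.1903 ≈ 0.7133

0.7133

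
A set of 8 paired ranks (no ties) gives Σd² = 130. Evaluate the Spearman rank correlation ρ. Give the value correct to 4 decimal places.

ρ = 1 − 6Σd² / [n(n²−1)] = 1 − 6×130 / (8×63)
  = 1 − 780/504 = 1 − 1.54762 ≈ -0.5476

-0.5476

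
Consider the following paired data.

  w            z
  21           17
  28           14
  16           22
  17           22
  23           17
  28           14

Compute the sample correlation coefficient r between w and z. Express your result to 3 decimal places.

n = 6, Σw = 133, Σz = 106, Σw² = 3083, Σz² = 1938, Σwz = 2258
nΣwz − ΣwΣz = 13548 − 14098 = -550
nΣw² − (Σw)² = 18498 − 17689 = 809; nΣz² − (Σz)² = 11628 − 11236 = 392
r = -550 / √(809 × 392) = -550 / 563.1412 ≈ -0.977

-0.977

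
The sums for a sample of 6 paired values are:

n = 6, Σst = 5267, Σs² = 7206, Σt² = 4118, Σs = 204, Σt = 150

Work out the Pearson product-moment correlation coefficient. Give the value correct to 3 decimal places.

r = (nΣst − ΣsΣt) / √[(nΣs² − (Σs)²)(nΣt² − (Σt)²)]
Numerator: 6×5267 − 204×150 = 1002
Denominator: √[(43236 − 41616)(24708 − 22500)] = √[1620 × 2208] = 1891.2853
r = 1002 / 1891.2853 ≈ 0.530

0.530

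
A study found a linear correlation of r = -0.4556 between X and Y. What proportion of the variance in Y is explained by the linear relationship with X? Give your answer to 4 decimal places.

0.2076

r² = (-0.4556)² = 0.2076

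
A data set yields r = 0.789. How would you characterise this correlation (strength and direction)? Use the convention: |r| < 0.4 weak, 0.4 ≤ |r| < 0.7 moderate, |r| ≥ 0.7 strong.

r = 0.789 > 0 so the relationship is positive.
|r| = 0.789, which falls in the strong range.

strong positive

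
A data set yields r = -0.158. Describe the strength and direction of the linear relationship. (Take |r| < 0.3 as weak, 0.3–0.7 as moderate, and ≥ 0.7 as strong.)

r = -0.158 < 0 so the relationship is negative.
|r| = 0.158, which falls in the weak range.

weak negative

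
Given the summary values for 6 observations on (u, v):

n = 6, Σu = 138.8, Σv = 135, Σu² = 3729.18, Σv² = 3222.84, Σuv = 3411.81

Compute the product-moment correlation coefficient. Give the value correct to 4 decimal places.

r = (nΣuv − ΣuΣv) / √[(nΣu² − (Σu)²)(nΣv² − (Σv)²)]
Numerator: 6×3411.81 − 138.8×135 = 1732.86
Denominator: √[(22375.08 − 19265.44)(19337.04 − 18225)] = √[3109.64 × 1112.04] = 1859.5817
r = 1732.86 / 1859.5817 ≈ 0.9319

0.9319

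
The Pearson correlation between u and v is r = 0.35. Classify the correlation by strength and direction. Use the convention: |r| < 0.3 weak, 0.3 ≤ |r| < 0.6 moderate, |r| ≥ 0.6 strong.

r = 0.35 > 0 so the relationship is positive.
|r| = 0.35, which falls in the moderate range.

moderate positive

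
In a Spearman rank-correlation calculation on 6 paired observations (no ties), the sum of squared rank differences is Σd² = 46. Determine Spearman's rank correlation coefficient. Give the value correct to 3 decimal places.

-0.314

ρ = 1 − 6Σd² / [n(n²−1)] = 1 − 6×46 / (6×35)
  = 1 − 276/210 = 1 − 1.3143 ≈ -0.314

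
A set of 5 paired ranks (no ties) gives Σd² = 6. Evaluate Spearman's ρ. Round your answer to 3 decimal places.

0.700

ρ = 1 − 6Σd² / [n(n²−1)] = 1 − 6×6 / (5×24)
  = 1 − 36/120 = 1 − 0.3000 ≈ 0.700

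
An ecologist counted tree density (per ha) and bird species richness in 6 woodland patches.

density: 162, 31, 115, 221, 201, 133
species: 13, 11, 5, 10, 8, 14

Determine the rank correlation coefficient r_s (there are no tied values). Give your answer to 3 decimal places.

Rank density: 4, 1, 2, 6, 5, 3
Rank species: 5, 4, 1, 3, 2, 6
d = rank(density) − rank(species): -1, -3, 1, 3, 3, -3; Σd² = 38
ρ = 1 − 6Σd² / [n(n²−1)] = 1 − 6×38 / (6×35) = 1 − 228/210 ≈ -0.086

-0.086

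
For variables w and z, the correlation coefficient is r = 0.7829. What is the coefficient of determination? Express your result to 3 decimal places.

0.613

r² = (0.7829)² = 0.613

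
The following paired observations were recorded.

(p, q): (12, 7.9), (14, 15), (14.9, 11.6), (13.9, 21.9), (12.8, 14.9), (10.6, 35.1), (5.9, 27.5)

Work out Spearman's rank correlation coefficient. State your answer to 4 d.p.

-0.5000

Rank p: 3, 6, 7, 5, 4, 2, 1
Rank q: 1, 4, 2, 5, 3, 7, 6
d = rank(p) − rank(q): 2, 2, 5, 0, 1, -5, -5; Σd² = 84
ρ = 1 − 6Σd² / [n(n²−1)] = 1 − 6×84 / (7×48) = 1 − 504/336 ≈ -0.5000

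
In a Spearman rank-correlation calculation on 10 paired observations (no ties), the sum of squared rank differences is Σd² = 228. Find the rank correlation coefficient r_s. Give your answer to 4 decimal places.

-0.3818

ρ = 1 − 6Σd² / [n(n²−1)] = 1 − 6×228 / (10×99)
  = 1 − 1368/990 = 1 − 1.38182 ≈ -0.3818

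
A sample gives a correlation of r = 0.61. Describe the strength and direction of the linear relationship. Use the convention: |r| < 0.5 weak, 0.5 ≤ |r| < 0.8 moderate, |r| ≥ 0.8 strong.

moderate positive

r = 0.61 > 0 so the relationship is positive.
|r| = 0.61, which falls in the moderate range.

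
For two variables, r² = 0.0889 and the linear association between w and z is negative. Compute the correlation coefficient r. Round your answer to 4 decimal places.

-0.2982

|r| = √0.0889 = 0.2982
The association is negative, so r = −0.2982.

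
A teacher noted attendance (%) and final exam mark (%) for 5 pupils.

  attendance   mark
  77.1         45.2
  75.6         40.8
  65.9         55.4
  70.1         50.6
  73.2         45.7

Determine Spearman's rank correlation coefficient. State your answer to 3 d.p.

Rank attendance: 5, 4, 1, 2, 3
Rank mark: 2, 1, 5, 4, 3
d = rank(attendance) − rank(mark): 3, 3, -4, -2, 0; Σd² = 38
ρ = 1 − 6Σd² / [n(n²−1)] = 1 − 6×38 / (5×24) = 1 − 228/120 ≈ -0.900

-0.900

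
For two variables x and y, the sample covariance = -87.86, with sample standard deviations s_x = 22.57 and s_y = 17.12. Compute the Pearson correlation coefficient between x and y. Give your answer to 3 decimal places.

r = Cov(x,y) / (s_x · s_y) = -87.86 / (22.57 × 17.12)
  = -87.86 / 386.3984 ≈ -0.227

-0.227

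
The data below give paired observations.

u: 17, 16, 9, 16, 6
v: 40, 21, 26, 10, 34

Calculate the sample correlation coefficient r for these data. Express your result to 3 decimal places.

n = 5, Σu = 64, Σv = 131, Σu² = 918, Σv² = 3973, Σuv = 1614
nΣuv − ΣuΣv = 8070 − 8384 = -314
nΣu² − (Σu)² = 4590 − 4096 = 494; nΣv² − (Σv)² = 19865 − 17161 = 2704
r = -314 / √(494 × 2704) = -314 / 1155.7578 ≈ -0.272

-0.272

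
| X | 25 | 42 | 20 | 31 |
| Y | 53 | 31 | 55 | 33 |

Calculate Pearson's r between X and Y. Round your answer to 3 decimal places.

-0.894

n = 4, ΣX = 118, ΣY = 172, ΣX² = 3750, ΣY² = 7884, ΣXY = 4750
nΣXY − ΣXΣY = 19000 − 20296 = -1296
nΣX² − (ΣX)² = 15000 − 13924 = 1076; nΣY² − (ΣY)² = 31536 − 29584 = 1952
r = -1296 / √(1076 × 1952) = -1296 / 1449.2591 ≈ -0.894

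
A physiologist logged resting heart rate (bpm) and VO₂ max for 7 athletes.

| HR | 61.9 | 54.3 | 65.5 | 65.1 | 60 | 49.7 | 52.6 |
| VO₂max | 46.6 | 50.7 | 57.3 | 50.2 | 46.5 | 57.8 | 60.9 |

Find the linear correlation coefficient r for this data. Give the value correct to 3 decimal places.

n = 7, Σx = 409.1, Σy = 370, Σx² = 24145.21, Σy² = 19757.28, Σxy = 21524.72
nΣxy − ΣxΣy = 150673.04 − 151367 = -693.96
nΣx² − (Σx)² = 169016.47 − 167362.81 = 1653.66; nΣy² − (Σy)² = 138300.96 − 136900 = 1400.96
r = -693.96 / √(1653.66 × 1400.96) = -693.96 / 1522.0747 ≈ -0.456

-0.456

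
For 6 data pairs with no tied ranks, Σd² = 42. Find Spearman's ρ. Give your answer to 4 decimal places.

ρ = 1 − 6Σd² / [n(n²−1)] = 1 − 6×42 / (6×35)
  = 1 − 252/210 = 1 − 1.20000 ≈ -0.2000

-0.2000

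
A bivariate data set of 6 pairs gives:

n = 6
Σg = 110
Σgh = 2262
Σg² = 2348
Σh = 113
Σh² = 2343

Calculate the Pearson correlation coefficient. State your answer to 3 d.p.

0.713

r = (nΣgh − ΣgΣh) / √[(nΣg² − (Σg)²)(nΣh² − (Σh)²)]
Numerator: 6×2262 − 110×113 = 1142
Denominator: √[(14088 − 12100)(14058 − 12769)] = √[1988 × 1289] = 1600.7911
r = 1142 / 1600.7911 ≈ 0.713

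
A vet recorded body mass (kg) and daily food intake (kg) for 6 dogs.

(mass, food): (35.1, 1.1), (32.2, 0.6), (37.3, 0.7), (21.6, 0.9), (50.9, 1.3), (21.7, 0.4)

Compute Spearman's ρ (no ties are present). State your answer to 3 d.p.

Rank mass: 4, 3, 5, 1, 6, 2
Rank food: 5, 2, 3, 4, 6, 1
d = rank(mass) − rank(food): -1, 1, 2, -3, 0, 1; Σd² = 16
ρ = 1 − 6Σd² / [n(n²−1)] = 1 − 6×16 / (6×35) = 1 − 96/210 ≈ 0.543

0.543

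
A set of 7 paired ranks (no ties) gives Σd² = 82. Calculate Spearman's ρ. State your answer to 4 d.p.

-0.4643

ρ = 1 − 6Σd² / [n(n²−1)] = 1 − 6×82 / (7×48)
  = 1 − 492/336 = 1 − 1.46429 ≈ -0.4643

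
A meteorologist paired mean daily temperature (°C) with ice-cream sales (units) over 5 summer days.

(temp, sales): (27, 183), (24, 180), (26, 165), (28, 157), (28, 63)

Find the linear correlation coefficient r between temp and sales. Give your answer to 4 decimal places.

n = 5, Σx = 133, Σy = 748, Σx² = 3549, Σy² = 121732, Σxy = 19711
nΣxy − ΣxΣy = 98555 − 99484 = -929
nΣx² − (Σx)² = 17745 − 17689 = 56; nΣy² − (Σy)² = 608660 − 559504 = 49156
r = -929 / √(56 × 49156) = -929 / 1659.1371 ≈ -0.5599

-0.5599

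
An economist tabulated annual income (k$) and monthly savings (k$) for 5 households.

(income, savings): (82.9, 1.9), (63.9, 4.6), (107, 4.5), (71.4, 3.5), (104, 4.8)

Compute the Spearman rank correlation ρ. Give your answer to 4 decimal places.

Rank income: 3, 1, 5, 2, 4
Rank savings: 1, 4, 3, 2, 5
d = rank(income) − rank(savings): 2, -3, 2, 0, -1; Σd² = 18
ρ = 1 − 6Σd² / [n(n²−1)] = 1 − 6×18 / (5×24) = 1 − 108/120 ≈ 0.1000

0.1000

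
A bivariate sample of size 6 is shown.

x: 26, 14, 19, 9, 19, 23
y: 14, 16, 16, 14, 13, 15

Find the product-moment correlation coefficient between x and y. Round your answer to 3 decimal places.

n = 6, Σx = 110, Σy = 88, Σx² = 2204, Σy² = 1298, Σxy = 1610
nΣxy − ΣxΣy = 9660 − 9680 = -20
nΣx² − (Σx)² = 13224 − 12100 = 1124; nΣy² − (Σy)² = 7788 − 7744 = 44
r = -20 / √(1124 × 44) = -20 / 222.3870 ≈ -0.090

-0.090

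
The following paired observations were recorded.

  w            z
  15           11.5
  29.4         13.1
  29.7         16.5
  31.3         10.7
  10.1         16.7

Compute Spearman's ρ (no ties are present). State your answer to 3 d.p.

-0.600

Rank w: 2, 3, 4, 5, 1
Rank z: 2, 3, 4, 1, 5
d = rank(w) − rank(z): 0, 0, 0, 4, -4; Σd² = 32
ρ = 1 − 6Σd² / [n(n²−1)] = 1 − 6×32 / (5×24) = 1 − 192/120 ≈ -0.600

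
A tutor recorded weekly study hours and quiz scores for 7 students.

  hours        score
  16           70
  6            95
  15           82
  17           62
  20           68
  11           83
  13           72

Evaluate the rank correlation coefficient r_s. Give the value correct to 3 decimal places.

-0.929

Rank hours: 5, 1, 4, 6, 7, 2, 3
Rank score: 3, 7, 5, 1, 2, 6, 4
d = rank(hours) − rank(score): 2, -6, -1, 5, 5, -4, -1; Σd² = 108
ρ = 1 − 6Σd² / [n(n²−1)] = 1 − 6×108 / (7×48) = 1 − 648/336 ≈ -0.929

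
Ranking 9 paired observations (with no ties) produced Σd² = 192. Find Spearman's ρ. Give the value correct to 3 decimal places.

ρ = 1 − 6Σd² / [n(n²−1)] = 1 − 6×192 / (9×80)
  = 1 − 1152/720 = 1 − 1.6000 ≈ -0.600

-0.600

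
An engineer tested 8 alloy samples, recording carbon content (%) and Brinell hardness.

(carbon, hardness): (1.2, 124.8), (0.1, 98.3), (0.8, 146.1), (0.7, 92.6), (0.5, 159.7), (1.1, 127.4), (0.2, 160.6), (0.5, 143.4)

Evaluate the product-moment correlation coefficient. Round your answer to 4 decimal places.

-0.0862

n = 8, Σx = 5.1, Σy = 1052.9, Σx² = 4.33, Σy² = 143248.67, Σxy = 665.1
nΣxy − ΣxΣy = 5320.8 − 5369.79 = -48.99
nΣx² − (Σx)² = 34.64 − 26.01 = 8.63; nΣy² − (Σy)² = 1145989.36 − 1108598.41 = 37390.95
r = -48.99 / √(8.63 × 37390.95) = -48.99 / 568.0527 ≈ -0.0862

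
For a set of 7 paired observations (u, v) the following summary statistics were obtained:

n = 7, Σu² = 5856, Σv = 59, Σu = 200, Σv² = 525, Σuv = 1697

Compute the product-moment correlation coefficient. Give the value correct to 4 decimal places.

0.1801

r = (nΣuv − ΣuΣv) / √[(nΣu² − (Σu)²)(nΣv² − (Σv)²)]
Numerator: 7×1697 − 200×59 = 79
Denominator: √[(40992 − 40000)(3675 − 3481)] = √[992 × 194] = 438.6890
r = 79 / 438.6890 ≈ 0.1801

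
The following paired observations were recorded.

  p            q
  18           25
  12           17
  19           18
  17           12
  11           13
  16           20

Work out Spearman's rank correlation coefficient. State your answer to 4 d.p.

0.4286

Rank p: 5, 2, 6, 4, 1, 3
Rank q: 6, 3, 4, 1, 2, 5
d = rank(p) − rank(q): -1, -1, 2, 3, -1, -2; Σd² = 20
ρ = 1 − 6Σd² / [n(n²−1)] = 1 − 6×20 / (6×35) = 1 − 120/210 ≈ 0.4286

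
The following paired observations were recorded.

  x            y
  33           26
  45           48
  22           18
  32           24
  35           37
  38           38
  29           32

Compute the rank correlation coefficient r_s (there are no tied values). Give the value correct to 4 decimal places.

Rank x: 4, 7, 1, 3, 5, 6, 2
Rank y: 3, 7, 1, 2, 5, 6, 4
d = rank(x) − rank(y): 1, 0, 0, 1, 0, 0, -2; Σd² = 6
ρ = 1 − 6Σd² / [n(n²−1)] = 1 − 6×6 / (7×48) = 1 − 36/336 ≈ 0.8929

0.8929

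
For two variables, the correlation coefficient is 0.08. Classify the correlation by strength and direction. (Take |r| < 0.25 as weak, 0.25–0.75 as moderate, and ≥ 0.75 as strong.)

weak positive

r = 0.08 > 0 so the relationship is positive.
|r| = 0.08, which falls in the weak range.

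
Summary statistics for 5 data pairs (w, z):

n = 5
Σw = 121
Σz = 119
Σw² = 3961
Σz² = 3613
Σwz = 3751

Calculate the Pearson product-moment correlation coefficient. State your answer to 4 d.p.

0.9702

r = (nΣwz − ΣwΣz) / √[(nΣw² − (Σw)²)(nΣz² − (Σz)²)]
Numerator: 5×3751 − 121×119 = 4356
Denominator: √[(19805 − 14641)(18065 − 14161)] = √[5164 × 3904] = 4490.0174
r = 4356 / 4490.0174 ≈ 0.9702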